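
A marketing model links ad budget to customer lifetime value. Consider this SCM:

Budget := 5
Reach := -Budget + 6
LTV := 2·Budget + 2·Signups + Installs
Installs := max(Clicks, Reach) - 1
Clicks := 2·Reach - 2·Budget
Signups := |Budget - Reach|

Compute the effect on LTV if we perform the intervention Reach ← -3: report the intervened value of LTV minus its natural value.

Under do(Reach=-3), the mechanism Reach := -Budget + 6 is discarded; Reach is fixed at -3.
Clicks = 2·Reach - 2·Budget  [with Reach=-3, Budget=5]  = -16
Installs = max(Clicks, Reach) - 1  [with Clicks=-16, Reach=-3]  = -4
Signups = |Budget - Reach|  [with Budget=5, Reach=-3]  = 8
LTV = 2·Budget + 2·Signups + Installs  [with Budget=5, Signups=8, Installs=-4]  = 22
Without intervention: Reach = -Budget + 6  [with Budget=5]  = 1; Clicks = 2·Reach - 2·Budget  [with Reach=1, Budget=5]  = -8; Installs = max(Clicks, Reach) - 1  [with Clicks=-8, Reach=1]  = 0; Signups = |Budget - Reach|  [with Budget=5, Reach=1]  = 4; LTV = 2·Budget + 2·Signups + Installs  [with Budget=5, Signups=4, Installs=0]  = 18.
Change = 22 − 18 = 4.

4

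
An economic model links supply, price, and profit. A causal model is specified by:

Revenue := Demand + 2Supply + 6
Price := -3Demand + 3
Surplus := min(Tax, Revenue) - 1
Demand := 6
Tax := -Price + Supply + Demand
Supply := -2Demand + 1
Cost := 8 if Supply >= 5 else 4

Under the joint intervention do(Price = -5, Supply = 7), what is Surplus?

Under do(Price = -5, Supply = 7), each intervened variable's structural equation is replaced by its fixed value.
Revenue = Demand + 2Supply + 6  [with Demand=6, Supply=7]  = 26
Tax = -Price + Supply + Demand  [with Price=-5, Supply=7, Demand=6]  = 18
Surplus = min(Tax, Revenue) - 1  [with Tax=18, Revenue=26]  = 17

17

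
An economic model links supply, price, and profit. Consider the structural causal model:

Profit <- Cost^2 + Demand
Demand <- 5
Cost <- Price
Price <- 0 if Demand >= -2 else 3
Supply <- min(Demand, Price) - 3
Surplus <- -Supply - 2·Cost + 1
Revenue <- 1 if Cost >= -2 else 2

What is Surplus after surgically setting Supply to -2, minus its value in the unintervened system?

-1

The intervention breaks the incoming arrows to Supply: Supply <- min(Demand, Price) - 3 no longer applies, and Supply = -2.
Price = 0 if Demand >= -2 else 3  [with Demand=5]  = 0
Cost = Price  [with Price=0]  = 0
Surplus = -Supply - 2·Cost + 1  [with Supply=-2, Cost=0]  = 3
Without intervention: Price = 0 if Demand >= -2 else 3  [with Demand=5]  = 0; Supply = min(Demand, Price) - 3  [with Demand=5, Price=0]  = -3; Cost = Price  [with Price=0]  = 0; Surplus = -Supply - 2·Cost + 1  [with Supply=-3, Cost=0]  = 4.
Change = 3 − 4 = -1.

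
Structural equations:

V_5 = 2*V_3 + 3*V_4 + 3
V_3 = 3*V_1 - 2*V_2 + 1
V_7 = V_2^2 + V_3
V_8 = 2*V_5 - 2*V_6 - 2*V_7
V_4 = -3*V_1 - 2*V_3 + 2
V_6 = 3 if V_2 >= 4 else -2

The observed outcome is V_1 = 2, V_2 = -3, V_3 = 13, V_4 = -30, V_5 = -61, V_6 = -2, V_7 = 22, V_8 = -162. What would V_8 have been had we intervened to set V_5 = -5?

-50

do(V_5=-5) replaces the equation V_5 = 2*V_3 + 3*V_4 + 3 with the constant V_5 = -5.
V_3 = 3*V_1 - 2*V_2 + 1  [with V_1=2, V_2=-3]  = 13
V_6 = 3 if V_2 >= 4 else -2  [with V_2=-3]  = -2
V_7 = V_2^2 + V_3  [with V_2=-3, V_3=13]  = 22
V_8 = 2*V_5 - 2*V_6 - 2*V_7  [with V_5=-5, V_6=-2, V_7=22]  = -50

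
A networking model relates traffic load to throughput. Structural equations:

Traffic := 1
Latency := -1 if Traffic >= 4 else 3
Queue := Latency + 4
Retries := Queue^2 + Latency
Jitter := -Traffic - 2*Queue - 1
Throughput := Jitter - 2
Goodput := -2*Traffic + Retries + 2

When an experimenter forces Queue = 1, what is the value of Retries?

The intervention breaks the incoming arrows to Queue: Queue := Latency + 4 no longer applies, and Queue = 1.
Latency = -1 if Traffic >= 4 else 3  [with Traffic=1]  = 3
Retries = Queue^2 + Latency  [with Queue=1, Latency=3]  = 4

4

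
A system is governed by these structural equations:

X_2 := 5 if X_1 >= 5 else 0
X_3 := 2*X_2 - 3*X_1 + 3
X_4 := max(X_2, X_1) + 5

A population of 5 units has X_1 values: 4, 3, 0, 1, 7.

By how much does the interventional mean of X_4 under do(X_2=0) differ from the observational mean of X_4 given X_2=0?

do(X_2=0) breaks X_2's dependence on X_1. With X_2=0 fixed, X_4 across the units is 9, 8, 5, 6, 12, mean 8.
Conditioning on X_2=0 selects the 4 unit(s) with X_1 ∈ {4, 3, 0, 1}. Their X_4 values: 9, 8, 5, 6. Mean = 7.
Difference = 8 − 7 = 1.

1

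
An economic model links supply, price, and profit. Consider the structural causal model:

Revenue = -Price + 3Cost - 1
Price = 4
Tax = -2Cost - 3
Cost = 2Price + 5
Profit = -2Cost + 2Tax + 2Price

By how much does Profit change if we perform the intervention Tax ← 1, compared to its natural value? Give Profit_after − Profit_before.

60

Intervening sets Tax = 1 and removes its equation (Tax = -2Cost - 3).
Cost = 2Price + 5  [with Price=4]  = 13
Profit = -2Cost + 2Tax + 2Price  [with Cost=13, Tax=1, Price=4]  = -16
Without intervention: Cost = 2Price + 5  [with Price=4]  = 13; Tax = -2Cost - 3  [with Cost=13]  = -29; Profit = -2Cost + 2Tax + 2Price  [with Cost=13, Tax=-29, Price=4]  = -76.
Change = -16 − (-76) = 60.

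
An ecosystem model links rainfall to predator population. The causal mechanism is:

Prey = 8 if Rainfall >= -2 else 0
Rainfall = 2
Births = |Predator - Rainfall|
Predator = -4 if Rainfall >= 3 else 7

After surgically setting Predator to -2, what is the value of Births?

The intervention breaks the incoming arrows to Predator: Predator = -4 if Rainfall >= 3 else 7 no longer applies, and Predator = -2.
Births = |Predator - Rainfall|  [with Predator=-2, Rainfall=2]  = 4

4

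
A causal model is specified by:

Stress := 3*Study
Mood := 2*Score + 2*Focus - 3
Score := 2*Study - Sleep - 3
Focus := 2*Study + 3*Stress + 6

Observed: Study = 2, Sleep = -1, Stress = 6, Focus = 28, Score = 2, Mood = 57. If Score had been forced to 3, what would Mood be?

The intervention breaks the incoming arrows to Score: Score := 2*Study - Sleep - 3 no longer applies, and Score = 3.
Stress = 3*Study  [with Study=2]  = 6
Focus = 2*Study + 3*Stress + 6  [with Study=2, Stress=6]  = 28
Mood = 2*Score + 2*Focus - 3  [with Score=3, Focus=28]  = 59

59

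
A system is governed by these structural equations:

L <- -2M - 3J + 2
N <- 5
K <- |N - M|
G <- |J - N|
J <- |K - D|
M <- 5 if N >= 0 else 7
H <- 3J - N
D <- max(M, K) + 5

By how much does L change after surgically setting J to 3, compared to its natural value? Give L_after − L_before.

21

do(J=3) replaces the equation J <- |K - D| with the constant J = 3.
M = 5 if N >= 0 else 7  [with N=5]  = 5
L = -2M - 3J + 2  [with M=5, J=3]  = -17
Without intervention: M = 5 if N >= 0 else 7  [with N=5]  = 5; K = |N - M|  [with N=5, M=5]  = 0; D = max(M, K) + 5  [with M=5, K=0]  = 10; J = |K - D|  [with K=0, D=10]  = 10; L = -2M - 3J + 2  [with M=5, J=10]  = -38.
Change = -17 − (-38) = 21.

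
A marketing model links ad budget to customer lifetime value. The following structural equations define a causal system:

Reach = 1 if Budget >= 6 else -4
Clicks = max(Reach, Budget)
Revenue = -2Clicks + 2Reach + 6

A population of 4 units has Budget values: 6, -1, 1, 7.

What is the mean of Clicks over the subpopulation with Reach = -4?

0

Observing Reach=-4 restricts to units where Reach's equation naturally yields -4: Budget ∈ {-1, 1}. In that subpopulation Clicks = -1, 1, mean 0.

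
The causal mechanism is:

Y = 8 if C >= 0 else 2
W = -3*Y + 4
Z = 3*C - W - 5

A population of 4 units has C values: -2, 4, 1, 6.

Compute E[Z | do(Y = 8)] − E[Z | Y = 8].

Under do(Y=8), Y's equation is replaced by Y=8 for every unit. Per-unit Z: 9, 27, 18, 33. Mean = 21.75.
Observing Y=8 restricts to units where Y's equation naturally yields 8: C ∈ {4, 1, 6}. In that subpopulation Z = 27, 18, 33, mean 26.
Difference = 21.75 − 26 = -4.25.

-4.25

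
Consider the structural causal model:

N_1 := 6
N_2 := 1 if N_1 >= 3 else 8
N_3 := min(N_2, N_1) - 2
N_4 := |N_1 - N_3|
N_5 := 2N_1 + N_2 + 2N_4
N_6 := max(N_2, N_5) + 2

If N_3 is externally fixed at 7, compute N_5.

15

do(N_3=7) replaces the equation N_3 := min(N_2, N_1) - 2 with the constant N_3 = 7.
N_2 = 1 if N_1 >= 3 else 8  [with N_1=6]  = 1
N_4 = |N_1 - N_3|  [with N_1=6, N_3=7]  = 1
N_5 = 2N_1 + N_2 + 2N_4  [with N_1=6, N_2=1, N_4=1]  = 15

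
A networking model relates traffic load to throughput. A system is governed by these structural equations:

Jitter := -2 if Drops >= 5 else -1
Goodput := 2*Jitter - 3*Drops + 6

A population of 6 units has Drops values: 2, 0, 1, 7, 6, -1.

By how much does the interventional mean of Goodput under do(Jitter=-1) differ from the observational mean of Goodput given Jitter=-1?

The intervention sets Jitter=-1 in all 6 units regardless of Drops. Recomputing Goodput per unit gives -2, 4, 1, -17, -14, 7; average -3.5.
E[Goodput|Jitter=-1] averages over only the 4 units with Jitter=-1 (Drops = 2, 0, 1, -1): Goodput = -2, 4, 1, 7, mean 2.5.
Difference = -3.5 − 2.5 = -6.

-6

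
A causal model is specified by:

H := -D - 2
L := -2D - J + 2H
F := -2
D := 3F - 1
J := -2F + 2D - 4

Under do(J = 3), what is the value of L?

Intervening sets J = 3 and removes its equation (J := -2F + 2D - 4).
D = 3F - 1  [with F=-2]  = -7
H = -D - 2  [with D=-7]  = 5
L = -2D - J + 2H  [with D=-7, J=3, H=5]  = 21

21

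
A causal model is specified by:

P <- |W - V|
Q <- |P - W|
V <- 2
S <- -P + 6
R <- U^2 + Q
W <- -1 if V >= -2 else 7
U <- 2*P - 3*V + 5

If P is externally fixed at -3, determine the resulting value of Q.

do(P=-3) replaces the equation P <- |W - V| with the constant P = -3.
W = -1 if V >= -2 else 7  [with V=2]  = -1
Q = |P - W|  [with P=-3, W=-1]  = 2

2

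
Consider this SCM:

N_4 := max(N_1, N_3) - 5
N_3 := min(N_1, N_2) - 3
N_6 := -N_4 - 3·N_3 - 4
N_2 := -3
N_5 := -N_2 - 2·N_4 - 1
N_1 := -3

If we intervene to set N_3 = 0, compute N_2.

-3

Under do(N_3=0), the mechanism N_3 := min(N_1, N_2) - 3 is discarded; N_3 is fixed at 0.
Since N_2 is not a descendant of the intervened variable, it is unaffected.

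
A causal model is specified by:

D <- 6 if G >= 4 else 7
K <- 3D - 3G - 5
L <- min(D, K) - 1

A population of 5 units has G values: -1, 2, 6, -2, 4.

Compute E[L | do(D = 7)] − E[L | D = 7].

Every unit gets D=7 under the intervention. L values become 6, 6, -3, 6, 3; E[L|do(D=7)] = 3.6.
Observing D=7 restricts to units where D's equation naturally yields 7: G ∈ {-1, 2, -2}. In that subpopulation L = 6, 6, 6, mean 6.
Difference = 3.6 − 6 = -2.4.

-2.4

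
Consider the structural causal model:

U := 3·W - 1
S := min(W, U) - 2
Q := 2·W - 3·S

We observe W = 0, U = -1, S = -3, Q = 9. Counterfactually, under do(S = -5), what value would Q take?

The intervention breaks the incoming arrows to S: S := min(W, U) - 2 no longer applies, and S = -5.
Q = 2·W - 3·S  [with W=0, S=-5]  = 15

15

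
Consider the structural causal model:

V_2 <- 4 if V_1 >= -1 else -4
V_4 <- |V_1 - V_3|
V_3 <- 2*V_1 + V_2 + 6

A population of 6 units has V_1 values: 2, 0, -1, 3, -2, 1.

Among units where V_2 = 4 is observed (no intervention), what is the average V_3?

E[V_3|V_2=4] averages over only the 5 units with V_2=4 (V_1 = 2, 0, -1, 3, 1): V_3 = 14, 10, 8, 16, 12, mean 12.

12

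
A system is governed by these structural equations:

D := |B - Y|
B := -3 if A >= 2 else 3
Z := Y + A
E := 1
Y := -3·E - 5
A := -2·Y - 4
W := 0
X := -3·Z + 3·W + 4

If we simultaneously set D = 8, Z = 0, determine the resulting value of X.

Under do(D = 8, Z = 0), each intervened variable's structural equation is replaced by its fixed value.
X = -3·Z + 3·W + 4  [with Z=0, W=0]  = 4

4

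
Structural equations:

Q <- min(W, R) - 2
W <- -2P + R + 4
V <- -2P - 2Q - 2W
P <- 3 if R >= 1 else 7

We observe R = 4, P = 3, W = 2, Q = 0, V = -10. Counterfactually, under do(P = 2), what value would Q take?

Under do(P=2), the mechanism P <- 3 if R >= 1 else 7 is discarded; P is fixed at 2.
W = -2P + R + 4  [with P=2, R=4]  = 4
Q = min(W, R) - 2  [with W=4, R=4]  = 2

2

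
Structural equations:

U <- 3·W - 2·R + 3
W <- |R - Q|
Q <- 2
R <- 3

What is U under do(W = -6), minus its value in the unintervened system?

-21

The intervention breaks the incoming arrows to W: W <- |R - Q| no longer applies, and W = -6.
U = 3·W - 2·R + 3  [with W=-6, R=3]  = -21
Without intervention: W = |R - Q|  [with R=3, Q=2]  = 1; U = 3·W - 2·R + 3  [with W=1, R=3]  = 0.
Change = -21 − 0 = -21.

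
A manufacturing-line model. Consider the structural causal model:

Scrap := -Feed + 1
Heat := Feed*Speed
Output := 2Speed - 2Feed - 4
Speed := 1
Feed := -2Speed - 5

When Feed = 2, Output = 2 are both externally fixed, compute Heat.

2

Under do(Feed = 2, Output = 2), each intervened variable's structural equation is replaced by its fixed value.
Heat = Feed*Speed  [with Feed=2, Speed=1]  = 2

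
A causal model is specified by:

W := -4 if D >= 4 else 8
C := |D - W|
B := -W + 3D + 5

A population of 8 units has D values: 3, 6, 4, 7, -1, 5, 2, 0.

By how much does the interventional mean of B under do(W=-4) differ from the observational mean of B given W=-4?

do(W=-4) breaks W's dependence on D. With W=-4 fixed, B across the units is 18, 27, 21, 30, 6, 24, 15, 9, mean 18.75.
E[B|W=-4] averages over only the 4 units with W=-4 (D = 6, 4, 7, 5): B = 27, 21, 30, 24, mean 25.5.
Difference = 18.75 − 25.5 = -6.75.

-6.75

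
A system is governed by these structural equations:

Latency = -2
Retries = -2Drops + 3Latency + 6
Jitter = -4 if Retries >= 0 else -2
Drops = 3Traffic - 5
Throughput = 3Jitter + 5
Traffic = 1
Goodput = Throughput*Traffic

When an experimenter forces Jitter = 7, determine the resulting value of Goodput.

Under do(Jitter=7), the mechanism Jitter = -4 if Retries >= 0 else -2 is discarded; Jitter is fixed at 7.
Throughput = 3Jitter + 5  [with Jitter=7]  = 26
Goodput = Throughput*Traffic  [with Throughput=26, Traffic=1]  = 26

26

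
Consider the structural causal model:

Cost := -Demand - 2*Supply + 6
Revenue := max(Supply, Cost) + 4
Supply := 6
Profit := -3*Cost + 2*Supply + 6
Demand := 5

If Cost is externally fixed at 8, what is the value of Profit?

do(Cost=8) replaces the equation Cost := -Demand - 2*Supply + 6 with the constant Cost = 8.
Profit = -3*Cost + 2*Supply + 6  [with Cost=8, Supply=6]  = -6

-6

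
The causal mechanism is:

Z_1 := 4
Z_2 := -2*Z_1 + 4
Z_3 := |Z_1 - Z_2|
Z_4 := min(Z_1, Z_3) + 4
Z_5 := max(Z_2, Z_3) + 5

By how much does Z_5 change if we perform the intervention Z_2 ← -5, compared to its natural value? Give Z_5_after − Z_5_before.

do(Z_2=-5) replaces the equation Z_2 := -2*Z_1 + 4 with the constant Z_2 = -5.
Z_3 = |Z_1 - Z_2|  [with Z_1=4, Z_2=-5]  = 9
Z_5 = max(Z_2, Z_3) + 5  [with Z_2=-5, Z_3=9]  = 14
Without intervention: Z_2 = -2*Z_1 + 4  [with Z_1=4]  = -4; Z_3 = |Z_1 - Z_2|  [with Z_1=4, Z_2=-4]  = 8; Z_5 = max(Z_2, Z_3) + 5  [with Z_2=-4, Z_3=8]  = 13.
Change = 14 − 13 = 1.

1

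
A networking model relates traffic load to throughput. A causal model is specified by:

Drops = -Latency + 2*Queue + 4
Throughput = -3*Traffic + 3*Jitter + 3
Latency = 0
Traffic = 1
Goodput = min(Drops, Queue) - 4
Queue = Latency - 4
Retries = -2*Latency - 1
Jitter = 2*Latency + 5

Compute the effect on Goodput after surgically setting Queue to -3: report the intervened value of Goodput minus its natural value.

1

The intervention breaks the incoming arrows to Queue: Queue = Latency - 4 no longer applies, and Queue = -3.
Drops = -Latency + 2*Queue + 4  [with Latency=0, Queue=-3]  = -2
Goodput = min(Drops, Queue) - 4  [with Drops=-2, Queue=-3]  = -7
Without intervention: Queue = Latency - 4  [with Latency=0]  = -4; Drops = -Latency + 2*Queue + 4  [with Latency=0, Queue=-4]  = -4; Goodput = min(Drops, Queue) - 4  [with Drops=-4, Queue=-4]  = -8.
Change = -7 − (-8) = 1.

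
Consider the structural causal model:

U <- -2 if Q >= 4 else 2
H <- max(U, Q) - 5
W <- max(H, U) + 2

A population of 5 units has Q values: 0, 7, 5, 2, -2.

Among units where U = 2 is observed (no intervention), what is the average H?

E[H|U=2] averages over only the 3 units with U=2 (Q = 0, 2, -2): H = -3, -3, -3, mean -3.

-3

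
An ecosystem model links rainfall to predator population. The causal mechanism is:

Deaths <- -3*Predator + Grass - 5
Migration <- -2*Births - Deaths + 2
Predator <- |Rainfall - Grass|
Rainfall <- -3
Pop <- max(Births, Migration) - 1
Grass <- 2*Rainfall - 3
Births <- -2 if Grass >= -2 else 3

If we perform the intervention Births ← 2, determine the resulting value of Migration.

Under do(Births=2), the mechanism Births <- -2 if Grass >= -2 else 3 is discarded; Births is fixed at 2.
Grass = 2*Rainfall - 3  [with Rainfall=-3]  = -9
Predator = |Rainfall - Grass|  [with Rainfall=-3, Grass=-9]  = 6
Deaths = -3*Predator + Grass - 5  [with Predator=6, Grass=-9]  = -32
Migration = -2*Births - Deaths + 2  [with Births=2, Deaths=-32]  = 30

30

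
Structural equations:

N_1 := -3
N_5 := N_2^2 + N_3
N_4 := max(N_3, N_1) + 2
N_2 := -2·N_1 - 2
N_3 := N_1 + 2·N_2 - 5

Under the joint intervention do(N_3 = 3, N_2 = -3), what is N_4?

5

The joint intervention fixes N_3 = 3, N_2 = -3, removing each variable's own equation.
N_4 = max(N_3, N_1) + 2  [with N_3=3, N_1=-3]  = 5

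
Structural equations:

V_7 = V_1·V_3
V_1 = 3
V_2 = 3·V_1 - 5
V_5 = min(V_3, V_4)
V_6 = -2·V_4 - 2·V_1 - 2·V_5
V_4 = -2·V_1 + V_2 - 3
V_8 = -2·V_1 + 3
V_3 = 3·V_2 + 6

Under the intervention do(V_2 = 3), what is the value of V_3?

The intervention breaks the incoming arrows to V_2: V_2 = 3·V_1 - 5 no longer applies, and V_2 = 3.
V_3 = 3·V_2 + 6  [with V_2=3]  = 15

15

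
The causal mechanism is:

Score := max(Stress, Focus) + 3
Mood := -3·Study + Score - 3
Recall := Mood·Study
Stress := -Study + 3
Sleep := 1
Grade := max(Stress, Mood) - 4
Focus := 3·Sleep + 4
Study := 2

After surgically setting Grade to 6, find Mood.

1

The intervention breaks the incoming arrows to Grade: Grade := max(Stress, Mood) - 4 no longer applies, and Grade = 6.
Mood is not downstream of the intervention, so its value is determined by the original equations.
Stress = -Study + 3  [with Study=2]  = 1
Focus = 3·Sleep + 4  [with Sleep=1]  = 7
Score = max(Stress, Focus) + 3  [with Stress=1, Focus=7]  = 10
Mood = -3·Study + Score - 3  [with Study=2, Score=10]  = 1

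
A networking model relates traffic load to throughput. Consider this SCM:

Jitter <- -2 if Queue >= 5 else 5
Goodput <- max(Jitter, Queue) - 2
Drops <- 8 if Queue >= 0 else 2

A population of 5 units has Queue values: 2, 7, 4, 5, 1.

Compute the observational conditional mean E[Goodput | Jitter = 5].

3

Observing Jitter=5 restricts to units where Jitter's equation naturally yields 5: Queue ∈ {2, 4, 1}. In that subpopulation Goodput = 3, 3, 3, mean 3.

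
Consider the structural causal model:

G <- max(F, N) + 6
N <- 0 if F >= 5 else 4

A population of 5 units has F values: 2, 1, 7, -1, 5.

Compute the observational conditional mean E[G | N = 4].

E[G|N=4] averages over only the 3 units with N=4 (F = 2, 1, -1): G = 10, 10, 10, mean 10.

10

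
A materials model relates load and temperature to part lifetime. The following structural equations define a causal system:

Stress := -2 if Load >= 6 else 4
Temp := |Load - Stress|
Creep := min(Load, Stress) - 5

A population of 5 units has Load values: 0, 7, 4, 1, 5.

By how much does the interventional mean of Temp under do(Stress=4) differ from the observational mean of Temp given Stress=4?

Every unit gets Stress=4 under the intervention. Temp values become 4, 3, 0, 3, 1; E[Temp|do(Stress=4)] = 2.2.
Observing Stress=4 restricts to units where Stress's equation naturally yields 4: Load ∈ {0, 4, 1, 5}. In that subpopulation Temp = 4, 0, 3, 1, mean 2.
Difference = 2.2 − 2 = 0.2.

0.2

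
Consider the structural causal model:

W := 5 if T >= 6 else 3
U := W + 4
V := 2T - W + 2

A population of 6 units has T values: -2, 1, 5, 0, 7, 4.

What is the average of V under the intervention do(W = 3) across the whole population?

Every unit gets W=3 under the intervention. V values become -5, 1, 9, -1, 13, 7; E[V|do(W=3)] = 4.

4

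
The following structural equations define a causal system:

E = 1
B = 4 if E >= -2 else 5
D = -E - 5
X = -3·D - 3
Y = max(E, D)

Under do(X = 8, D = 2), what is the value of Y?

The joint intervention fixes X = 8, D = 2, removing each variable's own equation.
Y = max(E, D)  [with E=1, D=2]  = 2

2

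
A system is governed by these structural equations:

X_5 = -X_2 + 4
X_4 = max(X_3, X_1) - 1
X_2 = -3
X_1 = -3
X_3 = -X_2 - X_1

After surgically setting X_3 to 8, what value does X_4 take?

7

The intervention breaks the incoming arrows to X_3: X_3 = -X_2 - X_1 no longer applies, and X_3 = 8.
X_4 = max(X_3, X_1) - 1  [with X_3=8, X_1=-3]  = 7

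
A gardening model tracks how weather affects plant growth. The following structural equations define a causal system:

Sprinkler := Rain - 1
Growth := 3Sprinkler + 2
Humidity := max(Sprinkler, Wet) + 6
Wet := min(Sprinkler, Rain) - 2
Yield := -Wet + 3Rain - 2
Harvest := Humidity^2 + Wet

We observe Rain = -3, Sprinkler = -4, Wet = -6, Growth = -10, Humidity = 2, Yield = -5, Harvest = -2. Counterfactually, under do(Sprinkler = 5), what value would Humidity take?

11

do(Sprinkler=5) replaces the equation Sprinkler := Rain - 1 with the constant Sprinkler = 5.
Wet = min(Sprinkler, Rain) - 2  [with Sprinkler=5, Rain=-3]  = -5
Humidity = max(Sprinkler, Wet) + 6  [with Sprinkler=5, Wet=-5]  = 11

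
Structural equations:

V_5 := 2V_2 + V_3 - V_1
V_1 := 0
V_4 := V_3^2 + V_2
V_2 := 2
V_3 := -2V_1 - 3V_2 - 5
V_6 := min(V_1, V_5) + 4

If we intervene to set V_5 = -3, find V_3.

-11

do(V_5=-3) replaces the equation V_5 := 2V_2 + V_3 - V_1 with the constant V_5 = -3.
V_3 is not downstream of the intervention, so its value is determined by the original equations.
V_3 = -2V_1 - 3V_2 - 5  [with V_1=0, V_2=2]  = -11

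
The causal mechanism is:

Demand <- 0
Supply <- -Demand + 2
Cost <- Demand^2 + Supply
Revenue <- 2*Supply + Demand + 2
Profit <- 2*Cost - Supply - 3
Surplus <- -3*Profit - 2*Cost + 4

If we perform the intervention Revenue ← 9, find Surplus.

Under do(Revenue=9), the mechanism Revenue <- 2*Supply + Demand + 2 is discarded; Revenue is fixed at 9.
Since Surplus is not a descendant of the intervened variable, it is unaffected.
Supply = -Demand + 2  [with Demand=0]  = 2
Cost = Demand^2 + Supply  [with Demand=0, Supply=2]  = 2
Profit = 2*Cost - Supply - 3  [with Cost=2, Supply=2]  = -1
Surplus = -3*Profit - 2*Cost + 4  [with Profit=-1, Cost=2]  = 3

3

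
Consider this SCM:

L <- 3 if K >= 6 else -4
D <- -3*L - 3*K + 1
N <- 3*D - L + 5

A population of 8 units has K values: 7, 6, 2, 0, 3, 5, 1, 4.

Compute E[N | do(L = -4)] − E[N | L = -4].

do(L=-4) breaks L's dependence on K. With L=-4 fixed, N across the units is -15, -6, 30, 48, 21, 3, 39, 12, mean 16.5.
E[N|L=-4] averages over only the 6 units with L=-4 (K = 2, 0, 3, 5, 1, 4): N = 30, 48, 21, 3, 39, 12, mean 25.5.
Difference = 16.5 − 25.5 = -9.

-9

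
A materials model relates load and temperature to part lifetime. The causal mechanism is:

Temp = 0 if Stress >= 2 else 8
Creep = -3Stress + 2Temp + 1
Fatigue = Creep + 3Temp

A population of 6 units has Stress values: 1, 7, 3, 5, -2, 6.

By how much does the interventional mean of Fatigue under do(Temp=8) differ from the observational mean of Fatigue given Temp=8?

do(Temp=8) breaks Temp's dependence on Stress. With Temp=8 fixed, Fatigue across the units is 38, 20, 32, 26, 47, 23, mean 31.
Conditioning on Temp=8 selects the 2 unit(s) with Stress ∈ {1, -2}. Their Fatigue values: 38, 47. Mean = 42.5.
Difference = 31 − 42.5 = -11.5.

-11.5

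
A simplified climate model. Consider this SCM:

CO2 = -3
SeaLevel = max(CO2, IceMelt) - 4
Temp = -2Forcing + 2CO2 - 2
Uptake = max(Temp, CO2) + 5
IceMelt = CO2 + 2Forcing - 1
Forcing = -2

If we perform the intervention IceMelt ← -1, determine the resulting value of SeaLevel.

Intervening sets IceMelt = -1 and removes its equation (IceMelt = CO2 + 2Forcing - 1).
SeaLevel = max(CO2, IceMelt) - 4  [with CO2=-3, IceMelt=-1]  = -5

-5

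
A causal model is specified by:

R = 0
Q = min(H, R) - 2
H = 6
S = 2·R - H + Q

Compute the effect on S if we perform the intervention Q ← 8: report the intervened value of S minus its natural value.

10

The intervention breaks the incoming arrows to Q: Q = min(H, R) - 2 no longer applies, and Q = 8.
S = 2·R - H + Q  [with R=0, H=6, Q=8]  = 2
Without intervention: Q = min(H, R) - 2  [with H=6, R=0]  = -2; S = 2·R - H + Q  [with R=0, H=6, Q=-2]  = -8.
Change = 2 − (-8) = 10.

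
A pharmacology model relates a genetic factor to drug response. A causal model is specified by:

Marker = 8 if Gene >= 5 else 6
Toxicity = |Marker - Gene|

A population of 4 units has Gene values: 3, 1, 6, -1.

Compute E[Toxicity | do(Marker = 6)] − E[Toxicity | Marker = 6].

-1.25

The intervention sets Marker=6 in all 4 units regardless of Gene. Recomputing Toxicity per unit gives 3, 5, 0, 7; average 3.75.
Conditioning on Marker=6 selects the 3 unit(s) with Gene ∈ {3, 1, -1}. Their Toxicity values: 3, 5, 7. Mean = 5.
Difference = 3.75 − 5 = -1.25.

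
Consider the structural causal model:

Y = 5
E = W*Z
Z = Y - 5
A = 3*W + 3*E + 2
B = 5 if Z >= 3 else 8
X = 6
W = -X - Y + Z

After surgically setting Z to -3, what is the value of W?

-14

The intervention breaks the incoming arrows to Z: Z = Y - 5 no longer applies, and Z = -3.
W = -X - Y + Z  [with X=6, Y=5, Z=-3]  = -14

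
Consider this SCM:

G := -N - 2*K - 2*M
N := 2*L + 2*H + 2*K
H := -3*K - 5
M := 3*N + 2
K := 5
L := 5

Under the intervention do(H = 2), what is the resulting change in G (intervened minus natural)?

-308

The intervention breaks the incoming arrows to H: H := -3*K - 5 no longer applies, and H = 2.
N = 2*L + 2*H + 2*K  [with L=5, H=2, K=5]  = 24
M = 3*N + 2  [with N=24]  = 74
G = -N - 2*K - 2*M  [with N=24, K=5, M=74]  = -182
Without intervention: H = -3*K - 5  [with K=5]  = -20; N = 2*L + 2*H + 2*K  [with L=5, H=-20, K=5]  = -20; M = 3*N + 2  [with N=-20]  = -58; G = -N - 2*K - 2*M  [with N=-20, K=5, M=-58]  = 126.
Change = -182 − 126 = -308.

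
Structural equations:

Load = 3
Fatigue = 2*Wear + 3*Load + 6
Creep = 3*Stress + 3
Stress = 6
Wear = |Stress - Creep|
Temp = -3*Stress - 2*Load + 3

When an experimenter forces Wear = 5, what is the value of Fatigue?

25

The intervention breaks the incoming arrows to Wear: Wear = |Stress - Creep| no longer applies, and Wear = 5.
Fatigue = 2*Wear + 3*Load + 6  [with Wear=5, Load=3]  = 25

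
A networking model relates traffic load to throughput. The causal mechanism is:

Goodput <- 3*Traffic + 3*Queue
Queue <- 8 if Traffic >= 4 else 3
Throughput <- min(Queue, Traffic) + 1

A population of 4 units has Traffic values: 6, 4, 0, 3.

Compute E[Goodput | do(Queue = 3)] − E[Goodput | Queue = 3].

Every unit gets Queue=3 under the intervention. Goodput values become 27, 21, 9, 18; E[Goodput|do(Queue=3)] = 18.75.
E[Goodput|Queue=3] averages over only the 2 units with Queue=3 (Traffic = 0, 3): Goodput = 9, 18, mean 13.5.
Difference = 18.75 − 13.5 = 5.25.

5.25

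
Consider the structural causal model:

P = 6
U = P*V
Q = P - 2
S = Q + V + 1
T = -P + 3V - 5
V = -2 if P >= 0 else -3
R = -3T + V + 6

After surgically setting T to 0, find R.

The intervention breaks the incoming arrows to T: T = -P + 3V - 5 no longer applies, and T = 0.
V = -2 if P >= 0 else -3  [with P=6]  = -2
R = -3T + V + 6  [with T=0, V=-2]  = 4

4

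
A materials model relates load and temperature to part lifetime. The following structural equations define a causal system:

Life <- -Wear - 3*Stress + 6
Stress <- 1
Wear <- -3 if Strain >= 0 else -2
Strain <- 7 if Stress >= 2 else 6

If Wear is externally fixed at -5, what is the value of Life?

8

The intervention breaks the incoming arrows to Wear: Wear <- -3 if Strain >= 0 else -2 no longer applies, and Wear = -5.
Life = -Wear - 3*Stress + 6  [with Wear=-5, Stress=1]  = 8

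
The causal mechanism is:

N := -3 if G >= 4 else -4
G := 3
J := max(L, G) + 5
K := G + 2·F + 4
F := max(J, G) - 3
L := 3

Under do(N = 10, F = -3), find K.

The joint intervention fixes N = 10, F = -3, removing each variable's own equation.
K = G + 2·F + 4  [with G=3, F=-3]  = 1

1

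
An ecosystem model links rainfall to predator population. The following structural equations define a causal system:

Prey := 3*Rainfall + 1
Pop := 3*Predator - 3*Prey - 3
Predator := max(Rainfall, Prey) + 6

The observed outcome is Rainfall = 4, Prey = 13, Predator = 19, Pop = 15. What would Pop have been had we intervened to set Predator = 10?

-12

The intervention breaks the incoming arrows to Predator: Predator := max(Rainfall, Prey) + 6 no longer applies, and Predator = 10.
Prey = 3*Rainfall + 1  [with Rainfall=4]  = 13
Pop = 3*Predator - 3*Prey - 3  [with Predator=10, Prey=13]  = -12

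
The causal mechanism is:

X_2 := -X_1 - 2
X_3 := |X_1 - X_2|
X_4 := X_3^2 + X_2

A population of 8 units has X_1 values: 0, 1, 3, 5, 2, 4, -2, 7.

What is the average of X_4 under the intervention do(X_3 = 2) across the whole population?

Under do(X_3=2), X_3's equation is replaced by X_3=2 for every unit. Per-unit X_4: 2, 1, -1, -3, 0, -2, 4, -5. Mean = -0.5.

-0.5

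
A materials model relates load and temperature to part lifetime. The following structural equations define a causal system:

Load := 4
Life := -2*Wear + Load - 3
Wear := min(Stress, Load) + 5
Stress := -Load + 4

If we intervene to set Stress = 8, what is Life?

-17

Under do(Stress=8), the mechanism Stress := -Load + 4 is discarded; Stress is fixed at 8.
Wear = min(Stress, Load) + 5  [with Stress=8, Load=4]  = 9
Life = -2*Wear + Load - 3  [with Wear=9, Load=4]  = -17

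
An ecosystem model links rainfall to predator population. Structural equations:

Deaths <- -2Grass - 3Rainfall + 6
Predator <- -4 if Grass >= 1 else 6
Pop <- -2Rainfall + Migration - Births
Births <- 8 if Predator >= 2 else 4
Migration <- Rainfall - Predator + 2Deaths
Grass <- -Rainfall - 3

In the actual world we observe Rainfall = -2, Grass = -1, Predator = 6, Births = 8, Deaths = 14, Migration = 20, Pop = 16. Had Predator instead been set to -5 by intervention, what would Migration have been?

The intervention breaks the incoming arrows to Predator: Predator <- -4 if Grass >= 1 else 6 no longer applies, and Predator = -5.
Grass = -Rainfall - 3  [with Rainfall=-2]  = -1
Deaths = -2Grass - 3Rainfall + 6  [with Grass=-1, Rainfall=-2]  = 14
Migration = Rainfall - Predator + 2Deaths  [with Rainfall=-2, Predator=-5, Deaths=14]  = 31

31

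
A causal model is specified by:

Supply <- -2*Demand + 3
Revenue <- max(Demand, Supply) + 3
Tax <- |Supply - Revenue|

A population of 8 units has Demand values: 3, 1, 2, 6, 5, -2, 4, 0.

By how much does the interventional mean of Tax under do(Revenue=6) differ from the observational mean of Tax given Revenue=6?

The intervention sets Revenue=6 in all 8 units regardless of Demand. Recomputing Tax per unit gives 9, 5, 7, 15, 13, 1, 11, 3; average 8.
E[Tax|Revenue=6] averages over only the 2 units with Revenue=6 (Demand = 3, 0): Tax = 9, 3, mean 6.
Difference = 8 − 6 = 2.

2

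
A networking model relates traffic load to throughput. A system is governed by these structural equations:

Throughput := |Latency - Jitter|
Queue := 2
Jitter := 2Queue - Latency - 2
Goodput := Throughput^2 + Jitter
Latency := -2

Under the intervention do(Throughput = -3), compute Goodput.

13

Intervening sets Throughput = -3 and removes its equation (Throughput := |Latency - Jitter|).
Jitter = 2Queue - Latency - 2  [with Queue=2, Latency=-2]  = 4
Goodput = Throughput^2 + Jitter  [with Throughput=-3, Jitter=4]  = 13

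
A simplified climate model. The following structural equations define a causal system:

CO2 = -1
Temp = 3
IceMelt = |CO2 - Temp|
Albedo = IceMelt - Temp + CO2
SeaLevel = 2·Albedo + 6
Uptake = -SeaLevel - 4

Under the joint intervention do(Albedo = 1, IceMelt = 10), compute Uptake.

The joint intervention fixes Albedo = 1, IceMelt = 10, removing each variable's own equation.
SeaLevel = 2·Albedo + 6  [with Albedo=1]  = 8
Uptake = -SeaLevel - 4  [with SeaLevel=8]  = -12

-12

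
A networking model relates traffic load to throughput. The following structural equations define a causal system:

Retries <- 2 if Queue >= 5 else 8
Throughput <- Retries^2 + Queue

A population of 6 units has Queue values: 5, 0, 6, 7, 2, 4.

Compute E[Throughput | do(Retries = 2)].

8

Every unit gets Retries=2 under the intervention. Throughput values become 9, 4, 10, 11, 6, 8; E[Throughput|do(Retries=2)] = 8.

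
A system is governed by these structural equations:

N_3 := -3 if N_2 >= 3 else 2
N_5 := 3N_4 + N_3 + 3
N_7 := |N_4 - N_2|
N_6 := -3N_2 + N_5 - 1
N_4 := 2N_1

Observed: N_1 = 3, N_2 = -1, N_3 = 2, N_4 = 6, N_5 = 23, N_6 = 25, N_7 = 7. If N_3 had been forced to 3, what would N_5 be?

do(N_3=3) replaces the equation N_3 := -3 if N_2 >= 3 else 2 with the constant N_3 = 3.
N_4 = 2N_1  [with N_1=3]  = 6
N_5 = 3N_4 + N_3 + 3  [with N_4=6, N_3=3]  = 24

24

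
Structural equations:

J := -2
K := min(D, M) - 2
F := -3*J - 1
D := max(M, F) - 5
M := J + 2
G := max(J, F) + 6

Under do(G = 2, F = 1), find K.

-6

The joint intervention fixes G = 2, F = 1, removing each variable's own equation.
M = J + 2  [with J=-2]  = 0
D = max(M, F) - 5  [with M=0, F=1]  = -4
K = min(D, M) - 2  [with D=-4, M=0]  = -6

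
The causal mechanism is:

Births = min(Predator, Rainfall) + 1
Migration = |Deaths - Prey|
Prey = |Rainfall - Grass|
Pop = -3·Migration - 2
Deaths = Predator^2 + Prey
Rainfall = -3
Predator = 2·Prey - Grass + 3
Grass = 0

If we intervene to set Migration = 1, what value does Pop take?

do(Migration=1) replaces the equation Migration = |Deaths - Prey| with the constant Migration = 1.
Pop = -3·Migration - 2  [with Migration=1]  = -5

-5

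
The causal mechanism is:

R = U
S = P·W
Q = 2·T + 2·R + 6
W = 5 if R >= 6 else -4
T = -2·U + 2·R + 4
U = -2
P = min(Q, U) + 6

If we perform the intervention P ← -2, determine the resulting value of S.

Intervening sets P = -2 and removes its equation (P = min(Q, U) + 6).
R = U  [with U=-2]  = -2
W = 5 if R >= 6 else -4  [with R=-2]  = -4
S = P·W  [with P=-2, W=-4]  = 8

8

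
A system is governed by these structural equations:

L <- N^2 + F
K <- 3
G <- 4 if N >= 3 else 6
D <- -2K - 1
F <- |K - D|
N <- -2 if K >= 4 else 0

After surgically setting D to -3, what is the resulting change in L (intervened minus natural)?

-4

do(D=-3) replaces the equation D <- -2K - 1 with the constant D = -3.
N = -2 if K >= 4 else 0  [with K=3]  = 0
F = |K - D|  [with K=3, D=-3]  = 6
L = N^2 + F  [with N=0, F=6]  = 6
Without intervention: N = -2 if K >= 4 else 0  [with K=3]  = 0; D = -2K - 1  [with K=3]  = -7; F = |K - D|  [with K=3, D=-7]  = 10; L = N^2 + F  [with N=0, F=10]  = 10.
Change = 6 − 10 = -4.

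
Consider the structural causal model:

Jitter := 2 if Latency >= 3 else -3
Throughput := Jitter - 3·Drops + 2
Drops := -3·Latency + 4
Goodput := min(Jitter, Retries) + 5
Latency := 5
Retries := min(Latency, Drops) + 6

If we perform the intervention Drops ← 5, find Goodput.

7

Under do(Drops=5), the mechanism Drops := -3·Latency + 4 is discarded; Drops is fixed at 5.
Retries = min(Latency, Drops) + 6  [with Latency=5, Drops=5]  = 11
Jitter = 2 if Latency >= 3 else -3  [with Latency=5]  = 2
Goodput = min(Jitter, Retries) + 5  [with Jitter=2, Retries=11]  = 7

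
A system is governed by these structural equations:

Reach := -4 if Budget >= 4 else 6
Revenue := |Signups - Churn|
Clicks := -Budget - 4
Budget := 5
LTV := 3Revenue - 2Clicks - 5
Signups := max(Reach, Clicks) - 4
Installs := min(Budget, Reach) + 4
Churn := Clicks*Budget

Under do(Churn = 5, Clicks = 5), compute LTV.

-3

Setting Churn = 5, Clicks = 5 by intervention discards those variables' equations.
Reach = -4 if Budget >= 4 else 6  [with Budget=5]  = -4
Signups = max(Reach, Clicks) - 4  [with Reach=-4, Clicks=5]  = 1
Revenue = |Signups - Churn|  [with Signups=1, Churn=5]  = 4
LTV = 3Revenue - 2Clicks - 5  [with Revenue=4, Clicks=5]  = -3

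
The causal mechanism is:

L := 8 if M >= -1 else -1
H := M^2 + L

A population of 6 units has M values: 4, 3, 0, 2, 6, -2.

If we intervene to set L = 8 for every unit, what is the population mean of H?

19.5

Every unit gets L=8 under the intervention. H values become 24, 17, 8, 12, 44, 12; E[H|do(L=8)] = 19.5.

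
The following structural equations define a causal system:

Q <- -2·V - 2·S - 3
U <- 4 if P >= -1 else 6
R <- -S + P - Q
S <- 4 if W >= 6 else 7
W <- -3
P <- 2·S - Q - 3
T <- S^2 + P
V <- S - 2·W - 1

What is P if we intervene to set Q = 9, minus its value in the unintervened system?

Intervening sets Q = 9 and removes its equation (Q <- -2·V - 2·S - 3).
S = 4 if W >= 6 else 7  [with W=-3]  = 7
P = 2·S - Q - 3  [with S=7, Q=9]  = 2
Without intervention: S = 4 if W >= 6 else 7  [with W=-3]  = 7; V = S - 2·W - 1  [with S=7, W=-3]  = 12; Q = -2·V - 2·S - 3  [with V=12, S=7]  = -41; P = 2·S - Q - 3  [with S=7, Q=-41]  = 52.
Change = 2 − 52 = -50.

-50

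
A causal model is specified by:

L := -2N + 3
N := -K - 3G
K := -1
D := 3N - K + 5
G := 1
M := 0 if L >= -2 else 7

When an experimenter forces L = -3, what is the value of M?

Under do(L=-3), the mechanism L := -2N + 3 is discarded; L is fixed at -3.
M = 0 if L >= -2 else 7  [with L=-3]  = 7

7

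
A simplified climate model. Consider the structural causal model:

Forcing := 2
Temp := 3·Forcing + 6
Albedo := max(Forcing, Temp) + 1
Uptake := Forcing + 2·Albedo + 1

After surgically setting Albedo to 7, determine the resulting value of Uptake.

17

The intervention breaks the incoming arrows to Albedo: Albedo := max(Forcing, Temp) + 1 no longer applies, and Albedo = 7.
Uptake = Forcing + 2·Albedo + 1  [with Forcing=2, Albedo=7]  = 17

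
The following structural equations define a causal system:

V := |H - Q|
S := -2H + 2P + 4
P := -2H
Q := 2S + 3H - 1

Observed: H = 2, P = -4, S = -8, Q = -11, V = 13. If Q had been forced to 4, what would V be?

2

Intervening sets Q = 4 and removes its equation (Q := 2S + 3H - 1).
V = |H - Q|  [with H=2, Q=4]  = 2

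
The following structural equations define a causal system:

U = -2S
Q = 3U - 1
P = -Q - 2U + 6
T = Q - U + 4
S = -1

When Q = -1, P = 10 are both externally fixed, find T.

1

Setting Q = -1, P = 10 by intervention discards those variables' equations.
U = -2S  [with S=-1]  = 2
T = Q - U + 4  [with Q=-1, U=2]  = 1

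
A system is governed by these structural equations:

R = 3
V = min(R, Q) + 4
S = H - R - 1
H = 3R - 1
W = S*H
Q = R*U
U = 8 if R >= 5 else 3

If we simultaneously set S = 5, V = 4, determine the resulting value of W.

40

Under do(S = 5, V = 4), each intervened variable's structural equation is replaced by its fixed value.
H = 3R - 1  [with R=3]  = 8
W = S*H  [with S=5, H=8]  = 40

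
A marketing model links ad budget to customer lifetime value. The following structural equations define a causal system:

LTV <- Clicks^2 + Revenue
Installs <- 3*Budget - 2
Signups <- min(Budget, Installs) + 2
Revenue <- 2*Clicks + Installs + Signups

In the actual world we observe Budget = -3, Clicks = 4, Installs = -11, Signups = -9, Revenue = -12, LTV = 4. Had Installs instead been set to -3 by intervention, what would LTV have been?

20

The intervention breaks the incoming arrows to Installs: Installs <- 3*Budget - 2 no longer applies, and Installs = -3.
Signups = min(Budget, Installs) + 2  [with Budget=-3, Installs=-3]  = -1
Revenue = 2*Clicks + Installs + Signups  [with Clicks=4, Installs=-3, Signups=-1]  = 4
LTV = Clicks^2 + Revenue  [with Clicks=4, Revenue=4]  = 20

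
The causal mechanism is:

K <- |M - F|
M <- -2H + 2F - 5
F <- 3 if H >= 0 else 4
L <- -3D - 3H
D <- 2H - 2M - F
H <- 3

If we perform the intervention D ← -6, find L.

9

Under do(D=-6), the mechanism D <- 2H - 2M - F is discarded; D is fixed at -6.
L = -3D - 3H  [with D=-6, H=3]  = 9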